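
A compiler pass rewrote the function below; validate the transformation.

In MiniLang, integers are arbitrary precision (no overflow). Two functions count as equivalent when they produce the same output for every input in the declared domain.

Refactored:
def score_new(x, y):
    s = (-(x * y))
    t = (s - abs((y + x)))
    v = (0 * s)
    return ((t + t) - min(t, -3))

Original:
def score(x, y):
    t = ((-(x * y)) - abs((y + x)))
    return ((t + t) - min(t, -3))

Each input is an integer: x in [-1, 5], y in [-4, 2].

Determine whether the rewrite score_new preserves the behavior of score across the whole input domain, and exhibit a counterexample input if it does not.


Side by side, the visible changes include: local variable names differ, and constant usage differs, and statement counts differ, and arithmetic usage differs.
Tracing x=1, y=0: score: t = -1; return 1 | score_new: s = 0; t = -1; v = 0; return 1 — matching result 1.
Every one of the 49 inputs gives matching results.
verdict: equivalent


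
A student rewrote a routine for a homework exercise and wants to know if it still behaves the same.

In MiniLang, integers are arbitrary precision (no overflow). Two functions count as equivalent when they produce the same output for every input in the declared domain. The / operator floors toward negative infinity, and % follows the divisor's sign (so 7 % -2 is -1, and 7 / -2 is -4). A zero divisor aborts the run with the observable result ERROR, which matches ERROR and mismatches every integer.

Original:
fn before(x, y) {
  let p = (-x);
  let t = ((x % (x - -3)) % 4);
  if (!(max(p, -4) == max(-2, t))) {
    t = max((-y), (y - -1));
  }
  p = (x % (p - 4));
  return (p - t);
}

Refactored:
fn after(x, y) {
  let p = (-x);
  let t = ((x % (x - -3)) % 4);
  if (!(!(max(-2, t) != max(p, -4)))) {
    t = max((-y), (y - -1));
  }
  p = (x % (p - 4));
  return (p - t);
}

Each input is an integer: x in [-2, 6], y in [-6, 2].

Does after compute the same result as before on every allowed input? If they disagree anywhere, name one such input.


Changes here: comparison usage differs; also boolean connective usage differs; the full 81-point sweep finds no disagreement.
verdict: equivalent


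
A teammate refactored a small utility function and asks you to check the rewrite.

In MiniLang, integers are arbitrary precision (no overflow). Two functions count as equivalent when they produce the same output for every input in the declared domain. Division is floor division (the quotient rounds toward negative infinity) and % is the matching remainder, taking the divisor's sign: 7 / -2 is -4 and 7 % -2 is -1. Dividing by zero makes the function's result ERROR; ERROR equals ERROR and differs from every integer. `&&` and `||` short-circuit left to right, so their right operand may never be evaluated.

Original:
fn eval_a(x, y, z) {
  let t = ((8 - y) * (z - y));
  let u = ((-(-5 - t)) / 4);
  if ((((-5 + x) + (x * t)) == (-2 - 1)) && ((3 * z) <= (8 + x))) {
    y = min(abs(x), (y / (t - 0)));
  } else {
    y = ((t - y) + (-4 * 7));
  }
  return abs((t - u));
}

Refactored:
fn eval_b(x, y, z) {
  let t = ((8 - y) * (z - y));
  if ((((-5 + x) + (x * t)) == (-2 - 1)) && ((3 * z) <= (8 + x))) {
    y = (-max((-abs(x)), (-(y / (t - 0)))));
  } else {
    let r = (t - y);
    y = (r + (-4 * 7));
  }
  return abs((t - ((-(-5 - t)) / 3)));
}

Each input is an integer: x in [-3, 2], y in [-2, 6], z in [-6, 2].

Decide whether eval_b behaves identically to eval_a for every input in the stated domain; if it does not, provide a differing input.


Take x=-3, y=-2, z=-6.
eval_a: t = -40; u = -9; ((((-5 + x) + (x * t)) == (-2 - 1)) && ((3 * z) <= (8 + x))) -> false; y = -66; return 31
eval_b: t = -40; ((((-5 + x) + (x * t)) == (-2 - 1)) && ((3 * z) <= (8 + x))) -> false; r = -38; y = -66; return 28
31 vs 28 — the two versions disagree here.
verdict: not equivalent; witness: x=-3, y=-2, z=-6


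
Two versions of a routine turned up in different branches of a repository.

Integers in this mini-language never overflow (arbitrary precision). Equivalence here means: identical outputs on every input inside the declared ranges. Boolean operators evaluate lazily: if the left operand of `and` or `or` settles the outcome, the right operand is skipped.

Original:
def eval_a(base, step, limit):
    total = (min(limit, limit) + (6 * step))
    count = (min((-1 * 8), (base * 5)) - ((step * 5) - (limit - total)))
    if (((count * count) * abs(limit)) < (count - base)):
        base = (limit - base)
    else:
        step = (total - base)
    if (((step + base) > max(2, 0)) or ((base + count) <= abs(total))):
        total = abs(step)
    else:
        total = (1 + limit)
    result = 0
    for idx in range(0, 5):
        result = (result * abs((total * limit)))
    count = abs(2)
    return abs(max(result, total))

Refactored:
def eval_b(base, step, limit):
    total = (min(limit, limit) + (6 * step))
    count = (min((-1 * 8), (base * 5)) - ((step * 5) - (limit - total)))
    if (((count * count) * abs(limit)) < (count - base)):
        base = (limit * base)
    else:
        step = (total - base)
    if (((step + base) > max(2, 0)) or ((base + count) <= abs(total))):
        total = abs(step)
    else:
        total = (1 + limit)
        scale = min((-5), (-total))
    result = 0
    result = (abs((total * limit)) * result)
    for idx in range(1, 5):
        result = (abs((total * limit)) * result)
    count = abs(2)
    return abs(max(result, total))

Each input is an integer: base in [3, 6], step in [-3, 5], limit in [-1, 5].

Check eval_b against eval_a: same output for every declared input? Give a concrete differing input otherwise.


There is a counterexample at base=3, step=-2, limit=0: 2 on one side, 1 on the other.
eval_a: total becomes -12; next count becomes 14; next (((count * count) * abs(limit)) < (count - base)) evaluates to true; next base becomes -3; next (((step + base) > max(2, 0)) or ((base + count) <= abs(total))) evaluates to true; next total becomes 2; next result becomes 0; next at idx=0:; next result becomes 0; next at idx=1:; next result becomes 0; next at idx=2:; next result becomes 0; next at idx=3:; next result becomes 0; next at idx=4:; next result becomes 0; next count becomes 2; next final value 2
eval_b: total becomes -12; next count becomes 14; next (((count * count) * abs(limit)) < (count - base)) evaluates to true; next base becomes 0; next (((step + base) > max(2, 0)) or ((base + count) <= abs(total))) evaluates to false; next total becomes 1; next scale becomes -5; next result becomes 0; next result becomes 0; next at idx=1:; next result becomes 0; next at idx=2:; next result becomes 0; next at idx=3:; next result becomes 0; next at idx=4:; next result becomes 0; next count becomes 2; next final value 1
verdict: not equivalent; witness: base=3, step=-2, limit=0


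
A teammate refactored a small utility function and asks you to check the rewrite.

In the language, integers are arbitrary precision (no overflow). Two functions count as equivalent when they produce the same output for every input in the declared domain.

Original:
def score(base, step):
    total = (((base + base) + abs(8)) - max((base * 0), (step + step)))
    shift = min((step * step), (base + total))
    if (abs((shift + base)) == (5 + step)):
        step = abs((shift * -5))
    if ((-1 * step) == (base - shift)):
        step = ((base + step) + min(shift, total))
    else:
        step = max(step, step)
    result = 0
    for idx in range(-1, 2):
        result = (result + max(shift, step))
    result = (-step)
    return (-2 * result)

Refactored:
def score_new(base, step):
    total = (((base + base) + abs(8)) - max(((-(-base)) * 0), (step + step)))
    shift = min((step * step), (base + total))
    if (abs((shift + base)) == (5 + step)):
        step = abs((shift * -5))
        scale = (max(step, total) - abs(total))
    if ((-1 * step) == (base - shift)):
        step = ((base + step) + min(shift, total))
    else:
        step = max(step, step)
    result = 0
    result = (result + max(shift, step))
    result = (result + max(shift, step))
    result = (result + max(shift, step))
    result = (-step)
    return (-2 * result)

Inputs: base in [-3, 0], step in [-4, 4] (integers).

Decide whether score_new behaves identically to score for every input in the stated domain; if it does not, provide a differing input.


Behavior is preserved: although loop structure differs, min/max/abs usage differs, local variable names differ, statement counts differ, arithmetic usage differs, the outputs never diverge.
As a probe, take base=-1, step=-4: score runs total becomes 6; next shift becomes 5; next (abs((shift + base)) == (5 + step)) evaluates to false; next ((-1 * step) == (base - shift)) evaluates to false; next step becomes -4; next result becomes 0; next at idx=-1:; next result becomes 5; next at idx=0:; next result becomes 10; next at idx=1:; next result becomes 15; next result becomes 4; next final value -8; score_new runs total becomes 6; next shift becomes 5; next (abs((shift + base)) == (5 + step)) evaluates to false; next ((-1 * step) == (base - shift)) evaluates to false; next step becomes -4; next result becomes 0; next result becomes 5; next result becomes 10; next result becomes 15; next result becomes 4; next final value -8; both end at -8.
Across all 36 domain points the two functions coincide.
verdict: equivalent


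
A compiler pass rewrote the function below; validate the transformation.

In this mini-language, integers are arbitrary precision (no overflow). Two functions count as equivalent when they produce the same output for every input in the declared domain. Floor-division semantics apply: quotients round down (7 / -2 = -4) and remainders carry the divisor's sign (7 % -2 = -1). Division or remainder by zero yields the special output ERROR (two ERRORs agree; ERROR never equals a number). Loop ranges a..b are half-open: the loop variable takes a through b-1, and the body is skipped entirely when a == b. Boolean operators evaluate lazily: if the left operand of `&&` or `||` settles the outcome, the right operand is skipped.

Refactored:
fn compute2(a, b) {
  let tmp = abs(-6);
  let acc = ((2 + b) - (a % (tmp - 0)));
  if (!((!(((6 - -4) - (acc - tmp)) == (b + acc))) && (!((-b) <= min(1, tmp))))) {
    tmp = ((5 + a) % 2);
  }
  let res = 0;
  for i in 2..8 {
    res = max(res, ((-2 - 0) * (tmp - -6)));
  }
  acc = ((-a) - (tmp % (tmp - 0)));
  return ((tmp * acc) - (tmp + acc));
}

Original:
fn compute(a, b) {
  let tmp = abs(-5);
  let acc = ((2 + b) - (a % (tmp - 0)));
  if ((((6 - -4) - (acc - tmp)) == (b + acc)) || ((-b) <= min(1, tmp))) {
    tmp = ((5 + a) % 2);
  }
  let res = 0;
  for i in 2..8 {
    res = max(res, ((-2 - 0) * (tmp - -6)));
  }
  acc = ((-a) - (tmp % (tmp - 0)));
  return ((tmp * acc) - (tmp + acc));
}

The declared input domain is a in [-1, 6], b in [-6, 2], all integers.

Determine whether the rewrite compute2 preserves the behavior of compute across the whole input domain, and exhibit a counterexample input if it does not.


Run the pair on a=0, b=-6.
compute: tmp becomes 5; next acc becomes -4; next ((((6 - -4) - (acc - tmp)) == (b + acc)) || ((-b) <= min(1, tmp))) evaluates to false; next res becomes 0; next at i=2:; next res becomes 0; next at i=3:; next res becomes 0; next at i=4:; next res becomes 0; next at i=5:; next res becomes 0; next at i=6:; next res becomes 0; next at i=7:; next res becomes 0; next acc becomes 0; next final value -5
compute2: tmp becomes 6; next acc becomes -4; next (!((!(((6 - -4) - (acc - tmp)) == (b + acc))) && (!((-b) <= min(1, tmp))))) evaluates to false; next res becomes 0; next at i=2:; next res becomes 0; next at i=3:; next res becomes 0; next at i=4:; next res becomes 0; next at i=5:; next res becomes 0; next at i=6:; next res becomes 0; next at i=7:; next res becomes 0; next acc becomes 0; next final value -6
-5 != -6, so the rewrite changes behavior.
verdict: not equivalent; witness: a=0, b=-6


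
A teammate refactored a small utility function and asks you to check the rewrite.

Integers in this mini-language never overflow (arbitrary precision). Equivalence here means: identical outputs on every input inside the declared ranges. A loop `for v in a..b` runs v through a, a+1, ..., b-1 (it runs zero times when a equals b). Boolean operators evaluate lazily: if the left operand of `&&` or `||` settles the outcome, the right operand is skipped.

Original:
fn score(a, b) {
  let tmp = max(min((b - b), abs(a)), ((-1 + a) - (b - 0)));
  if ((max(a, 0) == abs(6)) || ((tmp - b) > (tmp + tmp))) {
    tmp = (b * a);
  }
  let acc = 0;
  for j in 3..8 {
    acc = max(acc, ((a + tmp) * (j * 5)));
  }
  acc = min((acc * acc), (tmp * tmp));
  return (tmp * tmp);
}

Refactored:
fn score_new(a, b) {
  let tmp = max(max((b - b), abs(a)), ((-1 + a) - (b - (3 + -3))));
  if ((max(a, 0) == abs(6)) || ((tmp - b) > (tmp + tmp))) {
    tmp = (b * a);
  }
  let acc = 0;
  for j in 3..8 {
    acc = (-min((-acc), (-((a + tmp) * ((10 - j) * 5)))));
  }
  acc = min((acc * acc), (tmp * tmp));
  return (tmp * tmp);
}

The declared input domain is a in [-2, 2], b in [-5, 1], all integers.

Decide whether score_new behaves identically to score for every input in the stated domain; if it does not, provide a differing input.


At a=-2, b=-2: score gives 16, score_new gives 4.
verdict: not equivalent; witness: a=-2, b=-2


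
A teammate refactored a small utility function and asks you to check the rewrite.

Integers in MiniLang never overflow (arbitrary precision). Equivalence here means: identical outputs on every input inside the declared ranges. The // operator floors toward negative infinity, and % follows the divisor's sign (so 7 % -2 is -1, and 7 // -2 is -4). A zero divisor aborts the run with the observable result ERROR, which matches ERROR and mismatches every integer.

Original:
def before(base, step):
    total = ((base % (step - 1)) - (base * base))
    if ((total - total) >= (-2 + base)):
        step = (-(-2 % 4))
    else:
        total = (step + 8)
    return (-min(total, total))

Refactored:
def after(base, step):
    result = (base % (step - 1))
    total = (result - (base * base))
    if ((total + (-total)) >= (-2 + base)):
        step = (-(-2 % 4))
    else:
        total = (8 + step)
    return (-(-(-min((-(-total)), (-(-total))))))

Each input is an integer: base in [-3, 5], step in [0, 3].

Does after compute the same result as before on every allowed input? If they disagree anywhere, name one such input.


Comparing the listings, the differences include: arithmetic usage differs, local variable names differ, statement counts differ.
As a probe, take base=-2, step=2: before runs total=-4, then ((total - total) >= (-2 + base)) is true, then step=-2, then returns 4; after runs result=0, then total=-4, then ((total + (-total)) >= (-2 + base)) is true, then step=-2, then returns 4; both end at 4.
Across all 36 domain points the two functions coincide.
verdict: equivalent


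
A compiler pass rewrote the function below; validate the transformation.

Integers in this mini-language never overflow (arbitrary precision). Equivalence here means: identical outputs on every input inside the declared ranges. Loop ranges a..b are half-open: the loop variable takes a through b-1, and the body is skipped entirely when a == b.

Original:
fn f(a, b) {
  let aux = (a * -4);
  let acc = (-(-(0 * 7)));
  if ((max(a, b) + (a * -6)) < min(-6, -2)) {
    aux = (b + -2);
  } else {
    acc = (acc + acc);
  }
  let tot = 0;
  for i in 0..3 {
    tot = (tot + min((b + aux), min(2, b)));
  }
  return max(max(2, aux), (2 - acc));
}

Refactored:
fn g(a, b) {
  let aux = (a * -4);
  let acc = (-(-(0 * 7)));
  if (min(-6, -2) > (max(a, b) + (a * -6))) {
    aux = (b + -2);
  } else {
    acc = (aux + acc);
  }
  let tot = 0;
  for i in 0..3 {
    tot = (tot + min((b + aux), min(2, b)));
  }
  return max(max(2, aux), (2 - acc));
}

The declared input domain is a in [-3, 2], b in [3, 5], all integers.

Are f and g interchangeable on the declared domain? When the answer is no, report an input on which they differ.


The rewrite breaks on a=1, b=3, where the results are 2 and 6.
f: aux = -4; acc = 0; ((max(a, b) + (a * -6)) < min(-6, -2)) -> false; acc = 0; tot = 0; [i=0]; tot = -1; [i=1]; tot = -2; [i=2]; tot = -3; return 2
g: aux = -4; acc = 0; (min(-6, -2) > (max(a, b) + (a * -6))) -> false; acc = -4; tot = 0; [i=0]; tot = -1; [i=1]; tot = -2; [i=2]; tot = -3; return 6
verdict: not equivalent; witness: a=1, b=3


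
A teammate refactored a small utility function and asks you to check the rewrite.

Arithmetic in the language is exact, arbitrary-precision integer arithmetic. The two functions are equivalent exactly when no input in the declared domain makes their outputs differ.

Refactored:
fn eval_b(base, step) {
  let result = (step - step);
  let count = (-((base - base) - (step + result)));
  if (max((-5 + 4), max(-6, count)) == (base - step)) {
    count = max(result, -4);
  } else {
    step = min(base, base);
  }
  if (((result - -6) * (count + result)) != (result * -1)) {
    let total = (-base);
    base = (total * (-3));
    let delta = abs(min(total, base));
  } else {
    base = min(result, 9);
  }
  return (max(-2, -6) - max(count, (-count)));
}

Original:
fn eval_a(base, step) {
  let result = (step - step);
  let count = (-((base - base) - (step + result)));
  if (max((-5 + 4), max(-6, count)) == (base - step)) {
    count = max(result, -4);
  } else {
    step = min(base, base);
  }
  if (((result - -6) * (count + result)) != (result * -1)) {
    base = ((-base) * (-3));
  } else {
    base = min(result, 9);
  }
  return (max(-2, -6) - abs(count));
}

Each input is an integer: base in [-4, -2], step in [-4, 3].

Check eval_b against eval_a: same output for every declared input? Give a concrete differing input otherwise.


The two are interchangeable: min/max/abs usage differs; and local variable names differ; and statement counts differ, and every declared input agrees.
Spot check at base=-3, step=-3 — eval_a: result=0, then count=-3, then (max((-5 + 4), max(-6, count)) == (base - step)) is false, then step=-3, then (((result - -6) * (count + result)) != (result * -1)) is true, then base=-9, then returns -5. eval_b: result=0, then count=-3, then (max((-5 + 4), max(-6, count)) == (base - step)) is false, then step=-3, then (((result - -6) * (count + result)) != (result * -1)) is true, then total=3, then base=-9, then delta=9, then returns -5. Both give -5.
Checked all 24 inputs in the declared domain: the outputs agree on every one.
verdict: equivalent


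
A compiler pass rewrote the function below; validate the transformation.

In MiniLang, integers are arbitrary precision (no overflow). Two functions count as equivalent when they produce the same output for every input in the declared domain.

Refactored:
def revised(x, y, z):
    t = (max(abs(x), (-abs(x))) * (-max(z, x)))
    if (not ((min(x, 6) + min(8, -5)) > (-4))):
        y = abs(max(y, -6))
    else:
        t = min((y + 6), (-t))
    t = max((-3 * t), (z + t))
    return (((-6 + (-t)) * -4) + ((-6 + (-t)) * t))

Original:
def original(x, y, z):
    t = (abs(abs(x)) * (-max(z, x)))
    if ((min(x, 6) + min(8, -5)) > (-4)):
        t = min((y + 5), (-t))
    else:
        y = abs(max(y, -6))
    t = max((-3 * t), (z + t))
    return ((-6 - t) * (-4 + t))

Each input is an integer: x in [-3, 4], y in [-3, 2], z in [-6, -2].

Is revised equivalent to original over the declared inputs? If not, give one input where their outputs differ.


Not equivalent: x=2, y=-3, z=-6 separates them (16 vs 21).
original: t=-4, then ((min(x, 6) + min(8, -5)) > (-4)) is true, then t=2, then t=-4, then returns 16
revised: t=-4, then (not ((min(x, 6) + min(8, -5)) > (-4))) is false, then t=3, then t=-3, then returns 21
verdict: not equivalent; witness: x=2, y=-3, z=-6


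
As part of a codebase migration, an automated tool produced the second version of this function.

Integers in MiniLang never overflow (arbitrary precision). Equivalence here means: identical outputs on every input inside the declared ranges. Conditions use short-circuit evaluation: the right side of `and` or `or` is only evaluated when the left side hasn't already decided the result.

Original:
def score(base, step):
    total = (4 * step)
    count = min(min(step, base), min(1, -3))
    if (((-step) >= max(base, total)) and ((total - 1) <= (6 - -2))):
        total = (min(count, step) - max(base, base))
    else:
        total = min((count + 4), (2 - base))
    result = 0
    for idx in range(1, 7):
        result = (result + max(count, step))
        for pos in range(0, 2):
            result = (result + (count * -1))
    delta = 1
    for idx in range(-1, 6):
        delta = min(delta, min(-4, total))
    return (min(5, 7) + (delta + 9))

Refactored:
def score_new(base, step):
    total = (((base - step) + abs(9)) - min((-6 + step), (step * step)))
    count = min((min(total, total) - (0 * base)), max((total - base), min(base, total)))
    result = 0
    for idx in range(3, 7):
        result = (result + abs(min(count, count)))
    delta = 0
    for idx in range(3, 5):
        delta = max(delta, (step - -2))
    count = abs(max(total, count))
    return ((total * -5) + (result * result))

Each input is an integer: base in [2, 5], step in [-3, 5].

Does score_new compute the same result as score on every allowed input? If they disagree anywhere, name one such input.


The rewrite breaks on base=2, step=-3, where the results are 9 and 6941.
score: total = -12; count = -3; (((-step) >= max(base, total)) and ((total - 1) <= (6 - -2))) -> true; total = -5; result = 0; [idx=1]; result = -3; [pos=0]; result = 0; [pos=1]; result = 3; [idx=2]; result = 0; [pos=0]; result = 3; [pos=1]; result = 6; [idx=3]; result = 3; [pos=0]; result = 6; [pos=1]; result = 9; [idx=4]; result = 6; [pos=0]; result = 9; [pos=1]; result = 12; [idx=5]; result = 9; [pos=0]; result = 12; [pos=1]; result = 15; [idx=6]; result = 12; [pos=0]; result = 15; [pos=1]; result = 18; delta = 1; [idx=-1]; delta = -5; [idx=0]; delta = -5; [idx=1]; delta = -5; [idx=2]; delta = -5; [idx=3]; delta = -5; [idx=4]; delta = -5; [idx=5]; delta = -5; return 9
score_new: total = 23; count = 21; result = 0; [idx=3]; result = 21; [idx=4]; result = 42; [idx=5]; result = 63; [idx=6]; result = 84; delta = 0; [idx=3]; delta = 0; [idx=4]; delta = 0; count = 23; return 6941
verdict: not equivalent; witness: base=2, step=-3


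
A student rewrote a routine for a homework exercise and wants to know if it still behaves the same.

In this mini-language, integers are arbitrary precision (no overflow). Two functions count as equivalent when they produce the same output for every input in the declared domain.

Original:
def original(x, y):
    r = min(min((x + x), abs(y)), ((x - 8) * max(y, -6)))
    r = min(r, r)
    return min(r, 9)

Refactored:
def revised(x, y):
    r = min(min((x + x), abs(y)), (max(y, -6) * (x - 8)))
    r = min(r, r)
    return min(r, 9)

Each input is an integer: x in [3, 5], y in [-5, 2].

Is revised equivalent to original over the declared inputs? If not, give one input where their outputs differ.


Equivalent — the differences include same computation, different form, yet no declared input distinguishes the two.
Spot check at x=3, y=-5 — original: r = 5; r = 5; return 5. revised: r = 5; r = 5; return 5. Both give 5.
Across all 24 domain points the two functions coincide.
verdict: equivalent


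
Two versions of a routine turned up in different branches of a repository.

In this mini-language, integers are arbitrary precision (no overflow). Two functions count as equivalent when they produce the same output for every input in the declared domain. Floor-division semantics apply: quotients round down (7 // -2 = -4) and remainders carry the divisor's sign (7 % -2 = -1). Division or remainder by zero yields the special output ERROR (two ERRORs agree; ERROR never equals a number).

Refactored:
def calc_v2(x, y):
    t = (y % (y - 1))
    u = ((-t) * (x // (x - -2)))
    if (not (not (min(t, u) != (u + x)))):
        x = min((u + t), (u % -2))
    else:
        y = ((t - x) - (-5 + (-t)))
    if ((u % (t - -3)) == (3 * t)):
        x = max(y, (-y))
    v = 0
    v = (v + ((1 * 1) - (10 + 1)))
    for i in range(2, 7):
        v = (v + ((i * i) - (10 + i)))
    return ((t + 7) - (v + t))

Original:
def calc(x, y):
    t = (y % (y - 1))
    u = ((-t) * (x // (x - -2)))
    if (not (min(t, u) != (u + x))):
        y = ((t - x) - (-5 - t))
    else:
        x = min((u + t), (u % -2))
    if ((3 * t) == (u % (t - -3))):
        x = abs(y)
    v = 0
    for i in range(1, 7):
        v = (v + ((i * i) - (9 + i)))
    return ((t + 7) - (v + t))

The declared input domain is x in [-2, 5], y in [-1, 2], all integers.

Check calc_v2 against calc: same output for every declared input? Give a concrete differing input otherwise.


Evaluate both at x=-1, y=-1.
calc: t becomes -1; next u becomes -1; next (not (min(t, u) != (u + x))) evaluates to false; next x becomes -2; next ((3 * t) == (u % (t - -3))) evaluates to false; next v becomes 0; next at i=1:; next v becomes -9; next at i=2:; next v becomes -16; next at i=3:; next v becomes -19; next at i=4:; next v becomes -16; next at i=5:; next v becomes -5; next at i=6:; next v becomes 16; next final value -9
calc_v2: t becomes -1; next u becomes -1; next (not (not (min(t, u) != (u + x)))) evaluates to true; next x becomes -2; next ((u % (t - -3)) == (3 * t)) evaluates to false; next v becomes 0; next v becomes -10; next at i=2:; next v becomes -18; next at i=3:; next v becomes -22; next at i=4:; next v becomes -20; next at i=5:; next v becomes -10; next at i=6:; next v becomes 10; next final value -3
-9 and -3 differ, so these are not the same function on this domain.
verdict: not equivalent; witness: x=-1, y=-1


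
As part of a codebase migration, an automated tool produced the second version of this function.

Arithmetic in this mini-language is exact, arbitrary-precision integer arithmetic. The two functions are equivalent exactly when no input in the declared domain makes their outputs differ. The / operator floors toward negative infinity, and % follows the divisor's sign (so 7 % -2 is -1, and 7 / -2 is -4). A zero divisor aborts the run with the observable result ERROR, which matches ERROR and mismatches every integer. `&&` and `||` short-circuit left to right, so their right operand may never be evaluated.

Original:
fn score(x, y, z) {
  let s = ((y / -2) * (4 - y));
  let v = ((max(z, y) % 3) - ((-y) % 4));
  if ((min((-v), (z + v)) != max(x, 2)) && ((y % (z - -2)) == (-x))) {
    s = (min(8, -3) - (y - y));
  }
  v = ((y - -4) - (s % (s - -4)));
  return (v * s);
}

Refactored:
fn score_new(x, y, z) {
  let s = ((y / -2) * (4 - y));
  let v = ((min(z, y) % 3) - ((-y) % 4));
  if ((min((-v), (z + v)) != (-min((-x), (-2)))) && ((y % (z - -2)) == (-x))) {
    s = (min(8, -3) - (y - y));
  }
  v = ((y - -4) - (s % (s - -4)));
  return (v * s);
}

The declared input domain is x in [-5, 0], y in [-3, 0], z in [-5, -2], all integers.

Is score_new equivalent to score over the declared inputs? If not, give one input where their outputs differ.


Although `max(z, y)` became `min(z, y)`, no input in the stated domain can expose it; all 96 inputs agree.
verdict: equivalent


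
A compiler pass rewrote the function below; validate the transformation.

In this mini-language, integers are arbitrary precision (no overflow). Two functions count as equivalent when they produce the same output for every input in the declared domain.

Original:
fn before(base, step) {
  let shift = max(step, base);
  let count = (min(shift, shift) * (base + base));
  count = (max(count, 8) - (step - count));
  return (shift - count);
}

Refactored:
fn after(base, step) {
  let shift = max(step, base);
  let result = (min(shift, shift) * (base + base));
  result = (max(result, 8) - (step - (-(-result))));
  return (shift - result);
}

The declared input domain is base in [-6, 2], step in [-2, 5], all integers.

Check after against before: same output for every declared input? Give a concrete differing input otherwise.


Comparing the listings, the differences include: local variable names differ.
One worked example (base=-3, step=-2) — before: shift := -2 | count := 12 | count := 26 | result -28; after: shift := -2 | result := 12 | result := 26 | result -28; agreement on -28.
An exhaustive pass over the 72 declared inputs shows identical outputs.
verdict: equivalent


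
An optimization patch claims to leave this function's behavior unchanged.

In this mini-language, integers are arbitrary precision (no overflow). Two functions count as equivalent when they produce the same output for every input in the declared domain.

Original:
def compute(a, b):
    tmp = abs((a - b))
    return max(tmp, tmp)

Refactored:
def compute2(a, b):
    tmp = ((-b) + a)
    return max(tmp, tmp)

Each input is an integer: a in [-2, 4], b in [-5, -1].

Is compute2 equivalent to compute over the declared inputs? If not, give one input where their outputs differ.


There is a counterexample at a=-2, b=-1: 1 on one side, -1 on the other.
compute: tmp becomes 1; next final value 1
compute2: tmp becomes -1; next final value -1
verdict: not equivalent; witness: a=-2, b=-1


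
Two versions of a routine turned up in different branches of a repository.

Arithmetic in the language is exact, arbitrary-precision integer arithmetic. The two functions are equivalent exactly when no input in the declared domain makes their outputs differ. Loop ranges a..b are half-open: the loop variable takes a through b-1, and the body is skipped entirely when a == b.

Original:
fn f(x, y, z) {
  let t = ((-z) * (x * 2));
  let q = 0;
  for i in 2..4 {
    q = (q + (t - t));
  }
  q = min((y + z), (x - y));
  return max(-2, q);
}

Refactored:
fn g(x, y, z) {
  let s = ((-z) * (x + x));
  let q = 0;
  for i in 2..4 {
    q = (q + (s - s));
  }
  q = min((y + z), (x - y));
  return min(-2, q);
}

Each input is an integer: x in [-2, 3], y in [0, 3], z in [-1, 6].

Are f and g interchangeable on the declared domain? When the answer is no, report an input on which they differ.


Take x=-2, y=1, z=-1.
f: t=-4, then q=0, then (i=2), then q=0, then (i=3), then q=0, then q=-3, then returns -2
g: s=-4, then q=0, then (i=2), then q=0, then (i=3), then q=0, then q=-3, then returns -3
-2 vs -3 — the two versions disagree here.
verdict: not equivalent; witness: x=-2, y=1, z=-1


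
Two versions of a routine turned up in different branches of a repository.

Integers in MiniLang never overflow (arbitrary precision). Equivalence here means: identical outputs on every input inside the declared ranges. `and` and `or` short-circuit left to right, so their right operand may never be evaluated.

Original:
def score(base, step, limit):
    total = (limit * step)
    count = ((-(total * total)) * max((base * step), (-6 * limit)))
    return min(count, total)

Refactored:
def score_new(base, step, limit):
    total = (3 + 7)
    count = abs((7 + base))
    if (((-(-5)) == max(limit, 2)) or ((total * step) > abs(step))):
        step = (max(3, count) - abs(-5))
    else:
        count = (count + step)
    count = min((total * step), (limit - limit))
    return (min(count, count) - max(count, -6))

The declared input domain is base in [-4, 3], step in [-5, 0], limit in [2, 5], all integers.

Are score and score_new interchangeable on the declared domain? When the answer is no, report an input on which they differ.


On input base=-4, step=-5, limit=2, score returns -2000 while score_new returns -44.
verdict: not equivalent; witness: base=-4, step=-5, limit=2


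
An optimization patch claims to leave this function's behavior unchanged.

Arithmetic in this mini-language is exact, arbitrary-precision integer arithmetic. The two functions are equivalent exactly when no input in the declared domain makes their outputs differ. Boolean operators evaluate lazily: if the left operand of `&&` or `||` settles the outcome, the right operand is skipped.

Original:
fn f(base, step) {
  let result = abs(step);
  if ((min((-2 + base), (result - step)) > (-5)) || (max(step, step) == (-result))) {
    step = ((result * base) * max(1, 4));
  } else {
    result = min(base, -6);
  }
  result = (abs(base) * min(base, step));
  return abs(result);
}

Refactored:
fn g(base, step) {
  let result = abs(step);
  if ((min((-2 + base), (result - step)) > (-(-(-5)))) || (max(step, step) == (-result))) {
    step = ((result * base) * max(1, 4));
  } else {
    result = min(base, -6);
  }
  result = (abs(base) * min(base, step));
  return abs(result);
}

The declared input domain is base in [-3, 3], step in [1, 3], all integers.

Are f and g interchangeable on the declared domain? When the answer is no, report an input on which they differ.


Behavior is preserved: although same computation, different form, the outputs never diverge.
Tracing base=0, step=1: f: result := 1 | ((min((-2 + base), (result - step)) > (-5)) || (max(step, step) == (-result))): true | step := 0 | result := 0 | result 0 | g: result := 1 | ((min((-2 + base), (result - step)) > (-(-(-5)))) || (max(step, step) == (-result))): true | step := 0 | result := 0 | result 0 — matching result 0.
Every one of the 21 inputs gives matching results.
verdict: equivalent


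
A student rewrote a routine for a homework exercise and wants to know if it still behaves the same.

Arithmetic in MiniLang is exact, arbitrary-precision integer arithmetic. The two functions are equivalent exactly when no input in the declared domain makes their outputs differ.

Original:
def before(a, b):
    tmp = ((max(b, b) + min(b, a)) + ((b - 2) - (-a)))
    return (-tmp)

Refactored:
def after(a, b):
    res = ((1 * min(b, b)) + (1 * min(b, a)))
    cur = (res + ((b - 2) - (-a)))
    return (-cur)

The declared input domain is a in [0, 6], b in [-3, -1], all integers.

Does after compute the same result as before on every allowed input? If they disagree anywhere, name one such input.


The one real change (`max(b, b)` became `min(b, b)`) has no effect anywhere in the declared ranges; all 21 inputs agree.
verdict: equivalent


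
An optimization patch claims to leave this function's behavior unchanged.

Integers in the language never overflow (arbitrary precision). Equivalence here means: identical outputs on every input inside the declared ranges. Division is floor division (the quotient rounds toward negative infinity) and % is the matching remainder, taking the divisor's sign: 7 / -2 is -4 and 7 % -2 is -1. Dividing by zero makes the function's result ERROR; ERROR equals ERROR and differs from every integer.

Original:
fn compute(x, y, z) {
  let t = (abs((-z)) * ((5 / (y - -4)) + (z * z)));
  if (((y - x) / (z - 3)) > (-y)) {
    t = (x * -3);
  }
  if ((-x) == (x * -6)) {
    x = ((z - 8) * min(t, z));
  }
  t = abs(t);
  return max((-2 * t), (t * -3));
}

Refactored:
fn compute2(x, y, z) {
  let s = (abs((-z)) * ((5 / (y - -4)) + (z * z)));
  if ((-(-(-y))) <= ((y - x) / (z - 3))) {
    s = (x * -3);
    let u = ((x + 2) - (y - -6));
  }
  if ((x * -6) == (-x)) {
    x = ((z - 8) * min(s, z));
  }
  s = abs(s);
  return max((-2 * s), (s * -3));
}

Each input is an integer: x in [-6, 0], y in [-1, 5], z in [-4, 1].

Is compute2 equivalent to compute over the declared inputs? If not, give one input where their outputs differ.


Evaluate both at x=-6, y=1, z=-4.
compute: t=68, then (((y - x) / (z - 3)) > (-y)) is false, then ((-x) == (x * -6)) is false, then t=68, then returns -136
compute2: s=68, then ((-(-(-y))) <= ((y - x) / (z - 3))) is true, then s=18, then u=-11, then ((x * -6) == (-x)) is false, then s=18, then returns -36
-136 != -36, so the rewrite changes behavior.
verdict: not equivalent; witness: x=-6, y=1, z=-4


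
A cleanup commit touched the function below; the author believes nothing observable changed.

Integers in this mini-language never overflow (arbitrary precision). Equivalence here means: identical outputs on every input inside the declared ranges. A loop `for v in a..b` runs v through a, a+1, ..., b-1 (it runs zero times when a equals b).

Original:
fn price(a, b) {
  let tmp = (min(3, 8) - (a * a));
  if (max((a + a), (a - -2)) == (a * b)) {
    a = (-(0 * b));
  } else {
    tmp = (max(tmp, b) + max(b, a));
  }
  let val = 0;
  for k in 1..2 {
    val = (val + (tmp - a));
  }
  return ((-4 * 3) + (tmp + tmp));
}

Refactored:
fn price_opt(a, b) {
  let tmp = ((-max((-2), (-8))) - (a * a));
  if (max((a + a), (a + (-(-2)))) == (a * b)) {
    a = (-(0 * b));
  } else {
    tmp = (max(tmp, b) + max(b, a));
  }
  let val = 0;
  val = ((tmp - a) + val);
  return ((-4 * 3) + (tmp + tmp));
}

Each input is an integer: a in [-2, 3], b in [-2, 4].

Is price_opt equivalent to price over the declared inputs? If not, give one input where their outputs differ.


Take a=-2, b=-2.
price: tmp=-1, then (max((a + a), (a - -2)) == (a * b)) is false, then tmp=-3, then val=0, then (k=1), then val=-1, then returns -18
price_opt: tmp=-2, then (max((a + a), (a + (-(-2)))) == (a * b)) is false, then tmp=-4, then val=0, then val=-2, then returns -20
-18 vs -20 — the two versions disagree here.
verdict: not equivalent; witness: a=-2, b=-2


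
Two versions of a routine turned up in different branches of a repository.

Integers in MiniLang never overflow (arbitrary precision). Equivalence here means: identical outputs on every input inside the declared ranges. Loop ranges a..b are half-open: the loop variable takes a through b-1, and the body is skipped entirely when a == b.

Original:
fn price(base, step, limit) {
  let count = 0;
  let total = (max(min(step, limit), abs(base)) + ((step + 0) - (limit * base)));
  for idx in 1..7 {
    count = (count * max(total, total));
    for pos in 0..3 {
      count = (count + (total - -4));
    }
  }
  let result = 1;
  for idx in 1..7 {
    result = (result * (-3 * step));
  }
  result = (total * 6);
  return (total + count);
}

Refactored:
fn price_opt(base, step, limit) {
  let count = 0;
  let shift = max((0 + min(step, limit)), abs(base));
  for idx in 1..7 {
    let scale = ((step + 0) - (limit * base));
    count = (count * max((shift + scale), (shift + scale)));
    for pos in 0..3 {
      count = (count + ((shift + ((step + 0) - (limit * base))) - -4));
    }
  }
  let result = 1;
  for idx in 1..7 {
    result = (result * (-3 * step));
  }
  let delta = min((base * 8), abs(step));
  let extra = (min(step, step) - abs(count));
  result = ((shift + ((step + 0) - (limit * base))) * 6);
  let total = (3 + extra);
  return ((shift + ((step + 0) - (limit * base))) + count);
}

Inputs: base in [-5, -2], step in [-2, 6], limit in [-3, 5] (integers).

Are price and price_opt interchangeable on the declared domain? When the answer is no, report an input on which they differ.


Although arithmetic usage differs, constant usage differs, min/max/abs usage differs, statement counts differ, local variable names differ, 324/324 inputs agree.
verdict: equivalent


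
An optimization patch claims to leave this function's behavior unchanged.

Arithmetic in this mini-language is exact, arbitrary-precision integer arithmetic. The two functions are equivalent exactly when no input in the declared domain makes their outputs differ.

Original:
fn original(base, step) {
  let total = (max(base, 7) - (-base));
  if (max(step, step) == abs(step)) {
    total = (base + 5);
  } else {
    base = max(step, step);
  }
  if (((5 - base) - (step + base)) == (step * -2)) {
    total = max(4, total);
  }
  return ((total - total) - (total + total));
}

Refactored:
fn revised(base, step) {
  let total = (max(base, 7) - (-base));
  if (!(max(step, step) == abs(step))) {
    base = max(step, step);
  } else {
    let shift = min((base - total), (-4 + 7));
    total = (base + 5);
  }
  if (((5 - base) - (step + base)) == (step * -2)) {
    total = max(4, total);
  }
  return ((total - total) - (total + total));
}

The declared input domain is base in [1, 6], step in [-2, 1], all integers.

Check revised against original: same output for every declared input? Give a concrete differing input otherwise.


Behavior is preserved: although boolean connective usage differs; and arithmetic usage differs; and statement counts differ; and constant usage differs; and local variable names differ; and min/max/abs usage differs, the outputs never diverge.
As a probe, take base=2, step=-2: original runs total becomes 9; next (max(step, step) == abs(step)) evaluates to false; next base becomes -2; next (((5 - base) - (step + base)) == (step * -2)) evaluates to false; next final value -18; revised runs total becomes 9; next (!(max(step, step) == abs(step))) evaluates to true; next base becomes -2; next (((5 - base) - (step + base)) == (step * -2)) evaluates to false; next final value -18; both end at -18.
Every one of the 24 inputs gives matching results.
verdict: equivalent
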